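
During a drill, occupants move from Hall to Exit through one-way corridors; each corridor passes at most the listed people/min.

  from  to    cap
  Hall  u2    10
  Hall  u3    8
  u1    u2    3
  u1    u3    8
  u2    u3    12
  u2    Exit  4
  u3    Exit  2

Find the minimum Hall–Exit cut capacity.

6

Augment Hall→u2→Exit: bottleneck 4, flow now 4.
Augment Hall→u3→Exit: bottleneck 2, flow now 6.
No augmenting path remains; maximum flow = 6.
By max-flow min-cut, the minimum cut capacity equals the max flow.
In the residual graph, reachable from Hall: {Hall, u2, u3}.
Min-cut edges: u2→Exit (4), u3→Exit (2); capacity 4 + 2 = 6.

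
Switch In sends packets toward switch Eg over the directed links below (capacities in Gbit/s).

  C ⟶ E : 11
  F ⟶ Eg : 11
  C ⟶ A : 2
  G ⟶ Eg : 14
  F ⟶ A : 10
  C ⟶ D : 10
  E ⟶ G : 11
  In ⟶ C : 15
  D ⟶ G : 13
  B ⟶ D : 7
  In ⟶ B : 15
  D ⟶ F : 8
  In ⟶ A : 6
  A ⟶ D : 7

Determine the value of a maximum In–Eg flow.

Augment In→A→D→F→Eg: bottleneck 6, flow now 6.
Augment In→B→D→F→Eg: bottleneck 2, flow now 8.
Augment In→B→D→G→Eg: bottleneck 5, flow now 13.
Augment In→C→D→G→Eg: bottleneck 8, flow now 21.
Augment In→C→E→G→Eg: bottleneck 1, flow now 22.
No augmenting path remains; maximum flow = 22.
In the residual graph, reachable from In: {In, A, B, C, D, E, G}.
Min-cut edges: D→F (8), G→Eg (14); capacity 8 + 14 = 22.
This cut is saturated, so no flow can exceed 22.

22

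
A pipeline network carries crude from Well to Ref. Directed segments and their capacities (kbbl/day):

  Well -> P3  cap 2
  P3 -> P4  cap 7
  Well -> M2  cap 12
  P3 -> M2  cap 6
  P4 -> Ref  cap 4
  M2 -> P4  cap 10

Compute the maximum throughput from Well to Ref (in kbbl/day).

Augment Well→P3→P4→Ref: bottleneck 2, flow now 2.
Augment Well→M2→P4→Ref: bottleneck 2, flow now 4.
No augmenting path remains; maximum flow = 4.
In the residual graph, reachable from Well: {Well, P3, M2, P4}.
Min-cut edges: P4→Ref (4); capacity 4 = 4.
This cut is saturated, so no flow can exceed 4.

4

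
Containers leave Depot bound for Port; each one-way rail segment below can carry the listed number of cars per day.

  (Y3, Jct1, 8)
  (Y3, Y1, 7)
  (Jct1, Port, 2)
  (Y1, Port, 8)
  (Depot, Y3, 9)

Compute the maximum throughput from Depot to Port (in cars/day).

9

Augment Depot→Y3→Y1→Port: bottleneck 7, flow now 7.
Augment Depot→Y3→Jct1→Port: bottleneck 2, flow now 9.
No augmenting path remains; maximum flow = 9.
In the residual graph, reachable from Depot: {Depot}.
Min-cut edges: Depot→Y3 (9); capacity 9 = 9.
This cut is saturated, so no flow can exceed 9.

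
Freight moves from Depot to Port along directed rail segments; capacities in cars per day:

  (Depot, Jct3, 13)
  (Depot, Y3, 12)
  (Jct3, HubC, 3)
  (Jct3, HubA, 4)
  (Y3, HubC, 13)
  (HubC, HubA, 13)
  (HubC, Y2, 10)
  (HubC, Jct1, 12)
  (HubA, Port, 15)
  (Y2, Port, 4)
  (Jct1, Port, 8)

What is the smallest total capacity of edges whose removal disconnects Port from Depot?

19

Augment Depot→Jct3→HubA→Port: bottleneck 4, flow now 4.
Augment Depot→Jct3→HubC→HubA→Port: bottleneck 3, flow now 7.
Augment Depot→Y3→HubC→HubA→Port: bottleneck 8, flow now 15.
Augment Depot→Y3→HubC→Y2→Port: bottleneck 4, flow now 19.
No augmenting path remains; maximum flow = 19.
By max-flow min-cut, the minimum cut capacity equals the max flow.
In the residual graph, reachable from Depot: {Depot, Jct3}.
Min-cut edges: Depot→Y3 (12), Jct3→HubC (3), Jct3→HubA (4); capacity 12 + 3 + 4 = 19.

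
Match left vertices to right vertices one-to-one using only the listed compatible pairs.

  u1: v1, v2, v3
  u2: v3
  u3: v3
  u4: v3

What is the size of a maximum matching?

2

Unit-capacity flow: source→left, listed edges, right→sink; max matching = max flow.
Augmenting path u1→v1 (+1); matched 1.
Augmenting path u2→v3 (+1); matched 2.
No augmenting path remains; maximum matching = 2.
König certificate: {u1, v3} is a vertex cover of size 2 (every listed pair touches it), so no matching can be larger.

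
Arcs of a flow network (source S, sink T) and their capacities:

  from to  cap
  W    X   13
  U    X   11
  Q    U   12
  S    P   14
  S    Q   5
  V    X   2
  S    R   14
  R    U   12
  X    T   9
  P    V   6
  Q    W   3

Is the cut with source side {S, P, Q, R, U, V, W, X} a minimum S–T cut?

Given cut capacity: 9 = 9.
Augment S→P→V→X→T: bottleneck 2, flow now 2.
Augment S→Q→U→X→T: bottleneck 5, flow now 7.
Augment S→R→U→X→T: bottleneck 2, flow now 9.
No augmenting path remains; maximum flow = 9.
Cut capacity 9 equals the max flow, so it is a minimum cut.

Yes — it is a minimum cut (capacity 9).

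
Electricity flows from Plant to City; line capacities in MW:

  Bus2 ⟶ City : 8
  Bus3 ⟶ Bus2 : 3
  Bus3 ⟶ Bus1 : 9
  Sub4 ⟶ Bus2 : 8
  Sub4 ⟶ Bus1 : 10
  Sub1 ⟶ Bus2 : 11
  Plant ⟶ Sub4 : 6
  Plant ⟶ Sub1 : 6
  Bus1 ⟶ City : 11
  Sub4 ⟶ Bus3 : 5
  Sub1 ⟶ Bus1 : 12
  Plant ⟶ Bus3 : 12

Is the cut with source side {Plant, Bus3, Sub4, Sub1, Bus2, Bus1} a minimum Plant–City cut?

Yes — it is a minimum cut (capacity 19).

Given cut capacity: 8 + 11 = 19.
Augment Plant→Bus3→Bus2→City: bottleneck 3, flow now 3.
Augment Plant→Bus3→Bus1→City: bottleneck 9, flow now 12.
Augment Plant→Sub4→Bus2→City: bottleneck 5, flow now 17.
Augment Plant→Sub4→Bus1→City: bottleneck 1, flow now 18.
Augment Plant→Sub1→Bus1→City: bottleneck 1, flow now 19.
No augmenting path remains; maximum flow = 19.
Cut capacity 19 equals the max flow, so it is a minimum cut.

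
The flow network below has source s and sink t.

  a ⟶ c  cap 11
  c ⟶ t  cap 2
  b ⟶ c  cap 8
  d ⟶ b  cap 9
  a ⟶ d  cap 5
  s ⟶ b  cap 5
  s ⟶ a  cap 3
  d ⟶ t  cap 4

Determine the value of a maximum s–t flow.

5

Augment s→a→c→t: bottleneck 2, flow now 2.
Augment s→a→d→t: bottleneck 1, flow now 3.
Augment s→b→c→a→d→t: bottleneck 2, flow now 5. (uses reverse residual edge)
No augmenting path remains; maximum flow = 5.
In the residual graph, reachable from s: {s, b, c}.
Min-cut edges: s→a (3), c→t (2); capacity 3 + 2 = 5.
This cut is saturated, so no flow can exceed 5.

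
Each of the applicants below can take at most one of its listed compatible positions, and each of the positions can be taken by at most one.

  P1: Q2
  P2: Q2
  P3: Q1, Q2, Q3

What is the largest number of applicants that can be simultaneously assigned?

2

Unit-capacity flow: source→left, listed edges, right→sink; max matching = max flow.
Augmenting path P1→Q2 (+1); matched 1.
Augmenting path P3→Q1 (+1); matched 2.
No augmenting path remains; maximum matching = 2.
König certificate: {P3, Q2} is a vertex cover of size 2 (every listed pair touches it), so no matching can be larger.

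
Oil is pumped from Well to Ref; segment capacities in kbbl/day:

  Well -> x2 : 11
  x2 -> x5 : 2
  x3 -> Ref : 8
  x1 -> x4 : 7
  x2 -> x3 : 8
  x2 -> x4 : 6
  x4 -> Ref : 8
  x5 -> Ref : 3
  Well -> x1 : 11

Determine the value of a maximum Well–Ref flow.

18

Augment Well→x1→x4→Ref: bottleneck 7, flow now 7.
Augment Well→x2→x3→Ref: bottleneck 8, flow now 15.
Augment Well→x2→x4→Ref: bottleneck 1, flow now 16.
Augment Well→x2→x5→Ref: bottleneck 2, flow now 18.
No augmenting path remains; maximum flow = 18.
In the residual graph, reachable from Well: {Well, x1}.
Min-cut edges: Well→x2 (11), x1→x4 (7); capacity 11 + 7 = 18.
This cut is saturated, so no flow can exceed 18.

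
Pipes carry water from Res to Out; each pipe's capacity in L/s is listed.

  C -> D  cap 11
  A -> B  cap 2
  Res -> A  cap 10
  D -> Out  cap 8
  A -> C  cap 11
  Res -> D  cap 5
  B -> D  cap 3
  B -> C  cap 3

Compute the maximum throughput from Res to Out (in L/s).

Augment Res→D→Out: bottleneck 5, flow now 5.
Augment Res→A→B→D→Out: bottleneck 2, flow now 7.
Augment Res→A→C→D→Out: bottleneck 1, flow now 8.
No augmenting path remains; maximum flow = 8.
In the residual graph, reachable from Res: {Res, A, B, C, D}.
Min-cut edges: D→Out (8); capacity 8 = 8.
This cut is saturated, so no flow can exceed 8.

8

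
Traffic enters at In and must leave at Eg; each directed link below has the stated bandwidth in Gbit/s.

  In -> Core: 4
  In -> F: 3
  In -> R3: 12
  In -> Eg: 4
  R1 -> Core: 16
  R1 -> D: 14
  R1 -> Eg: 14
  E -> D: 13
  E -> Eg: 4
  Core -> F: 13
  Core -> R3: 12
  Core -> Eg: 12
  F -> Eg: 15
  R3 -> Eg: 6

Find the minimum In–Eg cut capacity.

Augment In→Eg: bottleneck 4, flow now 4.
Augment In→Core→Eg: bottleneck 4, flow now 8.
Augment In→F→Eg: bottleneck 3, flow now 11.
Augment In→R3→Eg: bottleneck 6, flow now 17.
No augmenting path remains; maximum flow = 17.
By max-flow min-cut, the minimum cut capacity equals the max flow.
In the residual graph, reachable from In: {In, R3}.
Min-cut edges: In→Core (4), In→F (3), In→Eg (4), R3→Eg (6); capacity 4 + 3 + 4 + 6 = 17.

17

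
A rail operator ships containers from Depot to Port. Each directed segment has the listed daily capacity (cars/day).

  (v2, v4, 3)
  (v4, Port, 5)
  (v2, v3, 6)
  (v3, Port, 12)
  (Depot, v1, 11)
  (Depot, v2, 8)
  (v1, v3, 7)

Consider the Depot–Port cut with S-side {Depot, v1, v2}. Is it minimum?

Given cut capacity: 7 + 6 + 3 = 16.
Augment Depot→v1→v3→Port: bottleneck 7, flow now 7.
Augment Depot→v2→v3→Port: bottleneck 5, flow now 12.
Augment Depot→v2→v4→Port: bottleneck 3, flow now 15.
No augmenting path remains; maximum flow = 15.
In the residual graph, reachable from Depot: {Depot, v1}.
Min-cut edges: Depot→v2 (8), v1→v3 (7); capacity 8 + 7 = 15.
Cut capacity 16 exceeds the max flow 15, so it is not minimum.

No — its capacity is 16, but the minimum cut has capacity 15.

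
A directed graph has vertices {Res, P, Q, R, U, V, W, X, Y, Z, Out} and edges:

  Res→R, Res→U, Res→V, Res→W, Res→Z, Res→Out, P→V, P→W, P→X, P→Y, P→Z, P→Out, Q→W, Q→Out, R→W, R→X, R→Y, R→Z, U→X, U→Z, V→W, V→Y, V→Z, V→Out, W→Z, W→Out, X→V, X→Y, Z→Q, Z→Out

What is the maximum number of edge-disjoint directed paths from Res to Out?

5

Assign every edge capacity 1; by Menger, the answer equals the max flow.
Path Res→Out (+1); total 1.
Path Res→V→Out (+1); total 2.
Path Res→W→Out (+1); total 3.
Path Res→Z→Out (+1); total 4.
Path Res→R→Z→Q→Out (+1); total 5.
No residual Res→Out path; max flow = 5.
Certifying cut of size 5: {Res→Out, V→Out, W→Out, Z→Out, Z→Q}.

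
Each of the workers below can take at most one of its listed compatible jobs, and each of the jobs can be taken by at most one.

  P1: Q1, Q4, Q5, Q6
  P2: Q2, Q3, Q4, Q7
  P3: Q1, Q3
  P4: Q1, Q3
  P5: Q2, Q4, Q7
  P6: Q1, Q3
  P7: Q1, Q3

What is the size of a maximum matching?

5

Unit-capacity flow: source→left, listed edges, right→sink; max matching = max flow.
Augmenting path P1→Q1 (+1); matched 1.
Augmenting path P2→Q2 (+1); matched 2.
Augmenting path P3→Q3 (+1); matched 3.
Augmenting path P5→Q4 (+1); matched 4.
Augmenting path P4→Q1→P1→Q5 (+1); matched 5.
No augmenting path remains; maximum matching = 5.
König certificate: {P1, P2, P5, Q1, Q3} is a vertex cover of size 5 (every listed pair touches it), so no matching can be larger.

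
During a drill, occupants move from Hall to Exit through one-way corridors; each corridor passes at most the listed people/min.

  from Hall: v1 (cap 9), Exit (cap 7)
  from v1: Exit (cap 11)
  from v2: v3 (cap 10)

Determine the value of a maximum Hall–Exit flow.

Augment Hall→Exit: bottleneck 7, flow now 7.
Augment Hall→v1→Exit: bottleneck 9, flow now 16.
No augmenting path remains; maximum flow = 16.
In the residual graph, reachable from Hall: {Hall}.
Min-cut edges: Hall→v1 (9), Hall→Exit (7); capacity 9 + 7 = 16.
This cut is saturated, so no flow can exceed 16.

16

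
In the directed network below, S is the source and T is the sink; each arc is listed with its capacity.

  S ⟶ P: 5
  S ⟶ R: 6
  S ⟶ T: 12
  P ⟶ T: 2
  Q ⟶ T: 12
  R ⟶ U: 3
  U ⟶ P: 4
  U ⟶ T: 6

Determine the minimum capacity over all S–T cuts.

Augment S→T: bottleneck 12, flow now 12.
Augment S→P→T: bottleneck 2, flow now 14.
Augment S→R→U→T: bottleneck 3, flow now 17.
No augmenting path remains; maximum flow = 17.
By max-flow min-cut, the minimum cut capacity equals the max flow.
In the residual graph, reachable from S: {S, P, R}.
Min-cut edges: S→T (12), P→T (2), R→U (3); capacity 12 + 2 + 3 = 17.

17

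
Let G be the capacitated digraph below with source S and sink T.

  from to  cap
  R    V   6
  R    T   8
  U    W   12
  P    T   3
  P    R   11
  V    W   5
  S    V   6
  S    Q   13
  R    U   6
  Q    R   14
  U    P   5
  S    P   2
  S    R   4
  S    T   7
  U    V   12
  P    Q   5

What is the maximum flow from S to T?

18

Augment S→T: bottleneck 7, flow now 7.
Augment S→P→T: bottleneck 2, flow now 9.
Augment S→R→T: bottleneck 4, flow now 13.
Augment S→Q→R→T: bottleneck 4, flow now 17.
Augment S→Q→R→U→P→T: bottleneck 1, flow now 18.
No augmenting path remains; maximum flow = 18.
In the residual graph, reachable from S: {S, P, Q, R, U, V, W}.
Min-cut edges: S→T (7), P→T (3), R→T (8); capacity 7 + 3 + 8 = 18.
This cut is saturated, so no flow can exceed 18.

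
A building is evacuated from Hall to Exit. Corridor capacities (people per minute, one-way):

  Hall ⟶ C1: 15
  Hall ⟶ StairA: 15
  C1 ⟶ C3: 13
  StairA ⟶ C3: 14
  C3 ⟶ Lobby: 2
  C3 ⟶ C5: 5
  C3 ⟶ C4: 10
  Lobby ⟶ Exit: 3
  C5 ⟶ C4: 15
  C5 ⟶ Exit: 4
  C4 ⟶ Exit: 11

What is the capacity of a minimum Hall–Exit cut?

17

Augment Hall→C1→C3→Lobby→Exit: bottleneck 2, flow now 2.
Augment Hall→C1→C3→C5→Exit: bottleneck 4, flow now 6.
Augment Hall→C1→C3→C4→Exit: bottleneck 7, flow now 13.
Augment Hall→StairA→C3→C4→Exit: bottleneck 3, flow now 16.
Augment Hall→StairA→C3→C5→C4→Exit: bottleneck 1, flow now 17.
No augmenting path remains; maximum flow = 17.
By max-flow min-cut, the minimum cut capacity equals the max flow.
In the residual graph, reachable from Hall: {Hall, C1, StairA, C3}.
Min-cut edges: C3→Lobby (2), C3→C5 (5), C3→C4 (10); capacity 2 + 5 + 10 = 17.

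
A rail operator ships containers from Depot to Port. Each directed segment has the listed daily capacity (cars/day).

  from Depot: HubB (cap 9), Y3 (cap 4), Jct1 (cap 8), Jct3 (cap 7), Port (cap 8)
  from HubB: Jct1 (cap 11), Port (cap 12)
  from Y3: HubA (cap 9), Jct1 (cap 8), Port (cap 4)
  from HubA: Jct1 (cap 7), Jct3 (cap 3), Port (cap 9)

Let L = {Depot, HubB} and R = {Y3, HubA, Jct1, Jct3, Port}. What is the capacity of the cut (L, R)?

50

Edges leaving {Depot, HubB}: Depot→Y3 (4), Depot→Jct1 (8), Depot→Jct3 (7), Depot→Port (8), HubB→Jct1 (11), HubB→Port (12).
Cut capacity = 4 + 8 + 7 + 8 + 11 + 12 = 50.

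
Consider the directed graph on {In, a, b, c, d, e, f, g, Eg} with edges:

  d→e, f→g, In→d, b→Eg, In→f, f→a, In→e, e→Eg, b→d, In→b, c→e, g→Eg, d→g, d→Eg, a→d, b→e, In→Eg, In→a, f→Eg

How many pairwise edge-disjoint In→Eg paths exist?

Assign every edge capacity 1; by Menger, the answer equals the max flow.
Path In→Eg (+1); total 1.
Path In→b→Eg (+1); total 2.
Path In→d→Eg (+1); total 3.
Path In→e→Eg (+1); total 4.
Path In→f→Eg (+1); total 5.
Path In→a→d→g→Eg (+1); total 6.
No residual In→Eg path; max flow = 6.
Certifying cut of size 6: {In→Eg, In→a, In→b, In→d, In→e, In→f}.

6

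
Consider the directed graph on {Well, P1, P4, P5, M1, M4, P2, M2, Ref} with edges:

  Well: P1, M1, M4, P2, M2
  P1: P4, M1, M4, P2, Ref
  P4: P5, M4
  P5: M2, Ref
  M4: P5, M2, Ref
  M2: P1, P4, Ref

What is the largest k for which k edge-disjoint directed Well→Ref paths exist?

3

Assign every edge capacity 1; by Menger, the answer equals the max flow.
Path Well→P1→Ref (+1); total 1.
Path Well→M4→Ref (+1); total 2.
Path Well→M2→Ref (+1); total 3.
No residual Well→Ref path; max flow = 3.
Certifying cut of size 3: {Well→M2, Well→M4, Well→P1}.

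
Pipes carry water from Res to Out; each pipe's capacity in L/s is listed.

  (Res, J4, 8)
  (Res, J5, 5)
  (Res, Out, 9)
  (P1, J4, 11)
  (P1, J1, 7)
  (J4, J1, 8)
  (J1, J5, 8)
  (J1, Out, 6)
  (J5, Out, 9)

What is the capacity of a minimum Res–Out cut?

Augment Res→Out: bottleneck 9, flow now 9.
Augment Res→J5→Out: bottleneck 5, flow now 14.
Augment Res→J4→J1→Out: bottleneck 6, flow now 20.
Augment Res→J4→J1→J5→Out: bottleneck 2, flow now 22.
No augmenting path remains; maximum flow = 22.
By max-flow min-cut, the minimum cut capacity equals the max flow.
In the residual graph, reachable from Res: {Res}.
Min-cut edges: Res→J4 (8), Res→J5 (5), Res→Out (9); capacity 8 + 5 + 9 = 22.

22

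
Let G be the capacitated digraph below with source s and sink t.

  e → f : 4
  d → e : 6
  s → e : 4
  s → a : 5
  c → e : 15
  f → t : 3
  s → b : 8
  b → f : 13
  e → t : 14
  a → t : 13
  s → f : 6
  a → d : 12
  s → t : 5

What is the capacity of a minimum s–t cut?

17

Augment s→t: bottleneck 5, flow now 5.
Augment s→a→t: bottleneck 5, flow now 10.
Augment s→e→t: bottleneck 4, flow now 14.
Augment s→f→t: bottleneck 3, flow now 17.
No augmenting path remains; maximum flow = 17.
By max-flow min-cut, the minimum cut capacity equals the max flow.
In the residual graph, reachable from s: {s, b, f}.
Min-cut edges: s→a (5), s→e (4), s→t (5), f→t (3); capacity 5 + 4 + 5 + 3 = 17.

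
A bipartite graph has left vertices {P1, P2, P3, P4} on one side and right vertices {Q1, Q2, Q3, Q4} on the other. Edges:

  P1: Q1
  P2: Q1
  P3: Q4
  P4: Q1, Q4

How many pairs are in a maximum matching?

Unit-capacity flow: source→left, listed edges, right→sink; max matching = max flow.
Augmenting path P1→Q1 (+1); matched 1.
Augmenting path P3→Q4 (+1); matched 2.
No augmenting path remains; maximum matching = 2.
König certificate: {Q1, Q4} is a vertex cover of size 2 (every listed pair touches it), so no matching can be larger.

2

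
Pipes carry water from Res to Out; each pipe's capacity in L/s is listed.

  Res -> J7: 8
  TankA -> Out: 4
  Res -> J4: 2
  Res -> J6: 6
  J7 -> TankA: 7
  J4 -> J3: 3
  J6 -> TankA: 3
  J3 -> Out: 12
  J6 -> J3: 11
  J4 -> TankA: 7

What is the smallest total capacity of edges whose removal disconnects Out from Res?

12

Augment Res→J6→TankA→Out: bottleneck 3, flow now 3.
Augment Res→J6→J3→Out: bottleneck 3, flow now 6.
Augment Res→J7→TankA→Out: bottleneck 1, flow now 7.
Augment Res→J4→J3→Out: bottleneck 2, flow now 9.
Augment Res→J7→TankA→J6→J3→Out: bottleneck 3, flow now 12. (uses reverse residual edge)
No augmenting path remains; maximum flow = 12.
By max-flow min-cut, the minimum cut capacity equals the max flow.
In the residual graph, reachable from Res: {Res, J7, TankA}.
Min-cut edges: Res→J6 (6), Res→J4 (2), TankA→Out (4); capacity 6 + 2 + 4 = 12.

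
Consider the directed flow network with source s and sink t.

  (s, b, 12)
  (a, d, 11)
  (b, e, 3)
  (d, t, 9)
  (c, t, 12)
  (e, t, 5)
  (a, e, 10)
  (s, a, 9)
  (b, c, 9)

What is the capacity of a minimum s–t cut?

Augment s→a→d→t: bottleneck 9, flow now 9.
Augment s→b→c→t: bottleneck 9, flow now 18.
Augment s→b→e→t: bottleneck 3, flow now 21.
No augmenting path remains; maximum flow = 21.
By max-flow min-cut, the minimum cut capacity equals the max flow.
In the residual graph, reachable from s: {s}.
Min-cut edges: s→a (9), s→b (12); capacity 9 + 12 = 21.

21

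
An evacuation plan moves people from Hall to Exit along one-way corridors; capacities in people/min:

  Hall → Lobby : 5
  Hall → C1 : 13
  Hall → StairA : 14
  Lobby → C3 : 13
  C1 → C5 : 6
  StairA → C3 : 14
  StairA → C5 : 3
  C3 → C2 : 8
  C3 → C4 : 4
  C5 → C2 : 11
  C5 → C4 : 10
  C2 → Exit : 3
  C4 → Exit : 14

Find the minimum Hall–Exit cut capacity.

Augment Hall→Lobby→C3→C2→Exit: bottleneck 3, flow now 3.
Augment Hall→Lobby→C3→C4→Exit: bottleneck 2, flow now 5.
Augment Hall→C1→C5→C4→Exit: bottleneck 6, flow now 11.
Augment Hall→StairA→C3→C4→Exit: bottleneck 2, flow now 13.
Augment Hall→StairA→C5→C4→Exit: bottleneck 3, flow now 16.
No augmenting path remains; maximum flow = 16.
By max-flow min-cut, the minimum cut capacity equals the max flow.
In the residual graph, reachable from Hall: {Hall, Lobby, C1, StairA, C3, C2}.
Min-cut edges: C1→C5 (6), StairA→C5 (3), C3→C4 (4), C2→Exit (3); capacity 6 + 3 + 4 + 3 = 16.

16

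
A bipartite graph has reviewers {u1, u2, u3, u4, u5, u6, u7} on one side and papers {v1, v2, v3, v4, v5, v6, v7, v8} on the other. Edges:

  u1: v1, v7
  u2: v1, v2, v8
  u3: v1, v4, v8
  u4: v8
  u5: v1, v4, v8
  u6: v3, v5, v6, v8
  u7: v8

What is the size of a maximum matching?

Unit-capacity flow: source→left, listed edges, right→sink; max matching = max flow.
Augmenting path u1→v1 (+1); matched 1.
Augmenting path u2→v2 (+1); matched 2.
Augmenting path u3→v4 (+1); matched 3.
Augmenting path u4→v8 (+1); matched 4.
Augmenting path u6→v3 (+1); matched 5.
Augmenting path u5→v1→u1→v7 (+1); matched 6.
No augmenting path remains; maximum matching = 6.
König certificate: {u1, u2, u3, u5, u6, v8} is a vertex cover of size 6 (every listed pair touches it), so no matching can be larger.

6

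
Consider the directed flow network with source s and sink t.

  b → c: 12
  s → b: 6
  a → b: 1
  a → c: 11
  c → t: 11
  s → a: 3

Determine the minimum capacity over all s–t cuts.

9

Augment s→a→c→t: bottleneck 3, flow now 3.
Augment s→b→c→t: bottleneck 6, flow now 9.
No augmenting path remains; maximum flow = 9.
By max-flow min-cut, the minimum cut capacity equals the max flow.
In the residual graph, reachable from s: {s}.
Min-cut edges: s→a (3), s→b (6); capacity 3 + 6 = 9.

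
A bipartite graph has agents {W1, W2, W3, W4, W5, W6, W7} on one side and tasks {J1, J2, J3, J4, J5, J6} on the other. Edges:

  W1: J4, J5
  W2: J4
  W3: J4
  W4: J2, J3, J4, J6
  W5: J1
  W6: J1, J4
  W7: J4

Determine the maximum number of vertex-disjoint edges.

Unit-capacity flow: source→left, listed edges, right→sink; max matching = max flow.
Augmenting path W1→J4 (+1); matched 1.
Augmenting path W4→J2 (+1); matched 2.
Augmenting path W5→J1 (+1); matched 3.
Augmenting path W2→J4→W1→J5 (+1); matched 4.
No augmenting path remains; maximum matching = 4.
König certificate: {W1, W4, J1, J4} is a vertex cover of size 4 (every listed pair touches it), so no matching can be larger.

4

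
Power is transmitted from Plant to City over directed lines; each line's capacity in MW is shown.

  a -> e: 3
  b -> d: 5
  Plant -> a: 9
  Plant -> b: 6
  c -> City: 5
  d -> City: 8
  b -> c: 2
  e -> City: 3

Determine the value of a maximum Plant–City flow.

Augment Plant→a→e→City: bottleneck 3, flow now 3.
Augment Plant→b→c→City: bottleneck 2, flow now 5.
Augment Plant→b→d→City: bottleneck 4, flow now 9.
No augmenting path remains; maximum flow = 9.
In the residual graph, reachable from Plant: {Plant, a}.
Min-cut edges: Plant→b (6), a→e (3); capacity 6 + 3 = 9.
This cut is saturated, so no flow can exceed 9.

9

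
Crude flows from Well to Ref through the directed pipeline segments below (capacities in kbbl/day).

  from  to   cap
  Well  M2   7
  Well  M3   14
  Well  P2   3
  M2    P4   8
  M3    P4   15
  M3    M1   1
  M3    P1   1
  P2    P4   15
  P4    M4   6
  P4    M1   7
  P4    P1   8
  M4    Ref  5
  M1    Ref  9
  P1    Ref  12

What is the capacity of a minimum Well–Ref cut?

Augment Well→M3→M1→Ref: bottleneck 1, flow now 1.
Augment Well→M3→P1→Ref: bottleneck 1, flow now 2.
Augment Well→M2→P4→M4→Ref: bottleneck 5, flow now 7.
Augment Well→M2→P4→M1→Ref: bottleneck 2, flow now 9.
Augment Well→M3→P4→M1→Ref: bottleneck 5, flow now 14.
Augment Well→M3→P4→P1→Ref: bottleneck 7, flow now 21.
Augment Well→P2→P4→P1→Ref: bottleneck 1, flow now 22.
No augmenting path remains; maximum flow = 22.
By max-flow min-cut, the minimum cut capacity equals the max flow.
In the residual graph, reachable from Well: {Well, M2, M3, P2, P4, M4}.
Min-cut edges: M3→M1 (1), M3→P1 (1), P4→M1 (7), P4→P1 (8), M4→Ref (5); capacity 1 + 1 + 7 + 8 + 5 = 22.

22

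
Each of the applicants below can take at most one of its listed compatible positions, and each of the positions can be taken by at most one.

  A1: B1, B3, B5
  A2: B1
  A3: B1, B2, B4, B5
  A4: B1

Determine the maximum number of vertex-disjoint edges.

Unit-capacity flow: source→left, listed edges, right→sink; max matching = max flow.
Augmenting path A1→B1 (+1); matched 1.
Augmenting path A3→B2 (+1); matched 2.
Augmenting path A2→B1→A1→B3 (+1); matched 3.
No augmenting path remains; maximum matching = 3.
König certificate: {A1, A3, B1} is a vertex cover of size 3 (every listed pair touches it), so no matching can be larger.

3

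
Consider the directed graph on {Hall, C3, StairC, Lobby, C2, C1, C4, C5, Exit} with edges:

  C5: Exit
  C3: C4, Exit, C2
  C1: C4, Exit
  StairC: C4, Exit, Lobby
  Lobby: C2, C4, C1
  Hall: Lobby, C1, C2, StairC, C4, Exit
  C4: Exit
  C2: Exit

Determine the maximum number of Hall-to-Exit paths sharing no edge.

Assign every edge capacity 1; by Menger, the answer equals the max flow.
Path Hall→Exit (+1); total 1.
Path Hall→StairC→Exit (+1); total 2.
Path Hall→C2→Exit (+1); total 3.
Path Hall→C1→Exit (+1); total 4.
Path Hall→C4→Exit (+1); total 5.
No residual Hall→Exit path; max flow = 5.
Certifying cut of size 5: {C1→Exit, C2→Exit, C4→Exit, Hall→Exit, Hall→StairC}.

5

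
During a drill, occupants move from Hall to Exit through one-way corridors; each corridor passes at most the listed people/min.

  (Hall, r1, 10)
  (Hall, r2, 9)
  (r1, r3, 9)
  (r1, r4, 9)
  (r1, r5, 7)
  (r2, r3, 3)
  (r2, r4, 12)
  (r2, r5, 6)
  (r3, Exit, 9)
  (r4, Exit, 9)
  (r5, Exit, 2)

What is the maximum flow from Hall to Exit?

Augment Hall→r1→r3→Exit: bottleneck 9, flow now 9.
Augment Hall→r1→r4→Exit: bottleneck 1, flow now 10.
Augment Hall→r2→r4→Exit: bottleneck 8, flow now 18.
Augment Hall→r2→r5→Exit: bottleneck 1, flow now 19.
No augmenting path remains; maximum flow = 19.
In the residual graph, reachable from Hall: {Hall}.
Min-cut edges: Hall→r1 (10), Hall→r2 (9); capacity 10 + 9 = 19.
This cut is saturated, so no flow can exceed 19.

19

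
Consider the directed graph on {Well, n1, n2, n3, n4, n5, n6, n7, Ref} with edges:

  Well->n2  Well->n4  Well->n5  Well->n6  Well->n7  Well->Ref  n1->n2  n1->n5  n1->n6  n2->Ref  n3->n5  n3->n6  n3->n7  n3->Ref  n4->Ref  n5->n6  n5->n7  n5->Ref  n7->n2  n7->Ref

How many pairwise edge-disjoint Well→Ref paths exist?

Assign every edge capacity 1; by Menger, the answer equals the max flow.
Path Well→Ref (+1); total 1.
Path Well→n2→Ref (+1); total 2.
Path Well→n4→Ref (+1); total 3.
Path Well→n5→Ref (+1); total 4.
Path Well→n7→Ref (+1); total 5.
No residual Well→Ref path; max flow = 5.
Certifying cut of size 5: {Well→Ref, Well→n2, Well→n4, Well→n5, Well→n7}.

5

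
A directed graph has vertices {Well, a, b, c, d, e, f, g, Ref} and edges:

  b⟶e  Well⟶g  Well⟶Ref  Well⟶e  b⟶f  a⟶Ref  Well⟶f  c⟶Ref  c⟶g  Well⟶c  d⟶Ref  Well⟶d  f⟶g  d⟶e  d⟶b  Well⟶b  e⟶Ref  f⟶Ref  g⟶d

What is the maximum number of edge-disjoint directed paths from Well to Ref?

Assign every edge capacity 1; by Menger, the answer equals the max flow.
Path Well→Ref (+1); total 1.
Path Well→c→Ref (+1); total 2.
Path Well→d→Ref (+1); total 3.
Path Well→e→Ref (+1); total 4.
Path Well→f→Ref (+1); total 5.
No residual Well→Ref path; max flow = 5.
Certifying cut of size 5: {Well→Ref, Well→c, d→Ref, e→Ref, f→Ref}.

5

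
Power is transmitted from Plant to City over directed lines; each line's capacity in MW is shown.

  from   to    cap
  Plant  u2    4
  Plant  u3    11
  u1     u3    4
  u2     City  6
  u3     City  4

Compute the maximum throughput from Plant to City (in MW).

Augment Plant→u2→City: bottleneck 4, flow now 4.
Augment Plant→u3→City: bottleneck 4, flow now 8.
No augmenting path remains; maximum flow = 8.
In the residual graph, reachable from Plant: {Plant, u3}.
Min-cut edges: Plant→u2 (4), u3→City (4); capacity 4 + 4 = 8.
This cut is saturated, so no flow can exceed 8.

8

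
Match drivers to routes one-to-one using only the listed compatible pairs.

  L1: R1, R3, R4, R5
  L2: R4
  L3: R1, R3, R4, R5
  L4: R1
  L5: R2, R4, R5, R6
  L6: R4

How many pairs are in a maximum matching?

Unit-capacity flow: source→left, listed edges, right→sink; max matching = max flow.
Augmenting path L1→R1 (+1); matched 1.
Augmenting path L2→R4 (+1); matched 2.
Augmenting path L3→R3 (+1); matched 3.
Augmenting path L5→R2 (+1); matched 4.
Augmenting path L4→R1→L1→R5 (+1); matched 5.
No augmenting path remains; maximum matching = 5.
König certificate: {L1, L3, L4, L5, R4} is a vertex cover of size 5 (every listed pair touches it), so no matching can be larger.

5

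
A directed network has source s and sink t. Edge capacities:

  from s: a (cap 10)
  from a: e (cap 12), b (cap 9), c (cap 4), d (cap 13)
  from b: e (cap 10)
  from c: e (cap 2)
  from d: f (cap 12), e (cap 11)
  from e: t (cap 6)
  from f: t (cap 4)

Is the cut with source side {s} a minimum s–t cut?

Yes — it is a minimum cut (capacity 10).

Given cut capacity: 10 = 10.
Augment s→a→e→t: bottleneck 6, flow now 6.
Augment s→a→d→f→t: bottleneck 4, flow now 10.
No augmenting path remains; maximum flow = 10.
Cut capacity 10 equals the max flow, so it is a minimum cut.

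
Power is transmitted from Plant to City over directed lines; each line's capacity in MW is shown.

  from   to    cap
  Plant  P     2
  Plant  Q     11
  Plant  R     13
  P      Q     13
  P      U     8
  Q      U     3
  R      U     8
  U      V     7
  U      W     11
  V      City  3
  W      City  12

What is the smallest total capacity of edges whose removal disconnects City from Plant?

Augment Plant→P→U→V→City: bottleneck 2, flow now 2.
Augment Plant→Q→U→V→City: bottleneck 1, flow now 3.
Augment Plant→Q→U→W→City: bottleneck 2, flow now 5.
Augment Plant→R→U→W→City: bottleneck 8, flow now 13.
No augmenting path remains; maximum flow = 13.
By max-flow min-cut, the minimum cut capacity equals the max flow.
In the residual graph, reachable from Plant: {Plant, Q, R}.
Min-cut edges: Plant→P (2), Q→U (3), R→U (8); capacity 2 + 3 + 8 = 13.

13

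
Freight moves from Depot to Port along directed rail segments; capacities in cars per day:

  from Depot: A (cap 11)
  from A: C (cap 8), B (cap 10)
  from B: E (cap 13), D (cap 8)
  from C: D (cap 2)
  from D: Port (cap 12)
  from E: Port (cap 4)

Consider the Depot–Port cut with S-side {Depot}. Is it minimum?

Yes — it is a minimum cut (capacity 11).

Given cut capacity: 11 = 11.
Augment Depot→A→B→D→Port: bottleneck 8, flow now 8.
Augment Depot→A→B→E→Port: bottleneck 2, flow now 10.
Augment Depot→A→C→D→Port: bottleneck 1, flow now 11.
No augmenting path remains; maximum flow = 11.
Cut capacity 11 equals the max flow, so it is a minimum cut.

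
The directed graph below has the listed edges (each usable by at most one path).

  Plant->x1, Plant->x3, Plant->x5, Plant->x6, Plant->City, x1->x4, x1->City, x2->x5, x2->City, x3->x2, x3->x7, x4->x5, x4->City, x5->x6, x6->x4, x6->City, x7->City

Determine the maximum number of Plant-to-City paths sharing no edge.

Assign every edge capacity 1; by Menger, the answer equals the max flow.
Path Plant→City (+1); total 1.
Path Plant→x1→City (+1); total 2.
Path Plant→x6→City (+1); total 3.
Path Plant→x3→x2→City (+1); total 4.
Path Plant→x5→x6→x4→City (+1); total 5.
No residual Plant→City path; max flow = 5.
Certifying cut of size 5: {Plant→City, Plant→x1, Plant→x3, Plant→x5, Plant→x6}.

5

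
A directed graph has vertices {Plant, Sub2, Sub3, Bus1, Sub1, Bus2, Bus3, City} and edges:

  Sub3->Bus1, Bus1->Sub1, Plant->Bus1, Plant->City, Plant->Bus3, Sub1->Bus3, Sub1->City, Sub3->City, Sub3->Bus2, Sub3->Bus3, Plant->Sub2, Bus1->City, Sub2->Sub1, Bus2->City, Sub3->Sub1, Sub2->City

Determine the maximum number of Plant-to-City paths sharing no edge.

3

Assign every edge capacity 1; by Menger, the answer equals the max flow.
Path Plant→City (+1); total 1.
Path Plant→Sub2→City (+1); total 2.
Path Plant→Bus1→City (+1); total 3.
No residual Plant→City path; max flow = 3.
Certifying cut of size 3: {Plant→Bus1, Plant→City, Plant→Sub2}.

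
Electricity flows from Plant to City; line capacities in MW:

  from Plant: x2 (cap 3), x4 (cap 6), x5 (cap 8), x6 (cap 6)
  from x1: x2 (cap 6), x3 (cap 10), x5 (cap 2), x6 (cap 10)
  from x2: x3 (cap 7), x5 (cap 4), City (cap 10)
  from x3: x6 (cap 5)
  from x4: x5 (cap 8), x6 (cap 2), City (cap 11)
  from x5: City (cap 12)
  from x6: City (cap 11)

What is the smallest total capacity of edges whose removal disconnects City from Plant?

Augment Plant→x2→City: bottleneck 3, flow now 3.
Augment Plant→x4→City: bottleneck 6, flow now 9.
Augment Plant→x5→City: bottleneck 8, flow now 17.
Augment Plant→x6→City: bottleneck 6, flow now 23.
No augmenting path remains; maximum flow = 23.
By max-flow min-cut, the minimum cut capacity equals the max flow.
In the residual graph, reachable from Plant: {Plant}.
Min-cut edges: Plant→x2 (3), Plant→x4 (6), Plant→x5 (8), Plant→x6 (6); capacity 3 + 6 + 8 + 6 = 23.

23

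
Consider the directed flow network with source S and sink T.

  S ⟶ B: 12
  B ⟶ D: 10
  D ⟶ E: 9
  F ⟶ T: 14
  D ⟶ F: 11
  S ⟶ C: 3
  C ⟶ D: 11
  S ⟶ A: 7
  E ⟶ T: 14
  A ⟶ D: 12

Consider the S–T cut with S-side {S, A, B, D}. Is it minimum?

Given cut capacity: 3 + 9 + 11 = 23.
Augment S→A→D→E→T: bottleneck 7, flow now 7.
Augment S→B→D→E→T: bottleneck 2, flow now 9.
Augment S→B→D→F→T: bottleneck 8, flow now 17.
Augment S→C→D→F→T: bottleneck 3, flow now 20.
No augmenting path remains; maximum flow = 20.
In the residual graph, reachable from S: {S, B}.
Min-cut edges: S→A (7), S→C (3), B→D (10); capacity 7 + 3 + 10 = 20.
Cut capacity 23 exceeds the max flow 20, so it is not minimum.

No — its capacity is 23, but the minimum cut has capacity 20.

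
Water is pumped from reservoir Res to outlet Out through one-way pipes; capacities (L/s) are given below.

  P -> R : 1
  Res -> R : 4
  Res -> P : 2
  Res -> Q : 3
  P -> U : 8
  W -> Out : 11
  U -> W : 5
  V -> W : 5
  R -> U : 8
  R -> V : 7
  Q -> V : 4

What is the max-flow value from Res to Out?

9

Augment Res→P→U→W→Out: bottleneck 2, flow now 2.
Augment Res→Q→V→W→Out: bottleneck 3, flow now 5.
Augment Res→R→U→W→Out: bottleneck 3, flow now 8.
Augment Res→R→V→W→Out: bottleneck 1, flow now 9.
No augmenting path remains; maximum flow = 9.
In the residual graph, reachable from Res: {Res}.
Min-cut edges: Res→P (2), Res→Q (3), Res→R (4); capacity 2 + 3 + 4 = 9.
This cut is saturated, so no flow can exceed 9.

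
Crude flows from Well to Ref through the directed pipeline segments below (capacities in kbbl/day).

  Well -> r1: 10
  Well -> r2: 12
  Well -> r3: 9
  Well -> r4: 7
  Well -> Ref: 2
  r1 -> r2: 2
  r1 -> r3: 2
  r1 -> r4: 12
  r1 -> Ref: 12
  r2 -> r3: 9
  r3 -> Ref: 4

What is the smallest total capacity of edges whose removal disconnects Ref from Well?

16

Augment Well→Ref: bottleneck 2, flow now 2.
Augment Well→r1→Ref: bottleneck 10, flow now 12.
Augment Well→r3→Ref: bottleneck 4, flow now 16.
No augmenting path remains; maximum flow = 16.
By max-flow min-cut, the minimum cut capacity equals the max flow.
In the residual graph, reachable from Well: {Well, r2, r3, r4}.
Min-cut edges: Well→r1 (10), Well→Ref (2), r3→Ref (4); capacity 10 + 2 + 4 = 16.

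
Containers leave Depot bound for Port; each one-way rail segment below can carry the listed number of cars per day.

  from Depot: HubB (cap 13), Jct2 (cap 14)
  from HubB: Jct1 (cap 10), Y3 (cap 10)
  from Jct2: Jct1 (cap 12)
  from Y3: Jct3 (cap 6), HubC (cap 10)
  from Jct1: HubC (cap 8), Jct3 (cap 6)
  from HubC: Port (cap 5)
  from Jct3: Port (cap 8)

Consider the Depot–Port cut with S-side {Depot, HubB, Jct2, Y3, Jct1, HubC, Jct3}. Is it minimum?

Yes — it is a minimum cut (capacity 13).

Given cut capacity: 5 + 8 = 13.
Augment Depot→HubB→Y3→HubC→Port: bottleneck 5, flow now 5.
Augment Depot→HubB→Y3→Jct3→Port: bottleneck 5, flow now 10.
Augment Depot→HubB→Jct1→Jct3→Port: bottleneck 3, flow now 13.
No augmenting path remains; maximum flow = 13.
Cut capacity 13 equals the max flow, so it is a minimum cut.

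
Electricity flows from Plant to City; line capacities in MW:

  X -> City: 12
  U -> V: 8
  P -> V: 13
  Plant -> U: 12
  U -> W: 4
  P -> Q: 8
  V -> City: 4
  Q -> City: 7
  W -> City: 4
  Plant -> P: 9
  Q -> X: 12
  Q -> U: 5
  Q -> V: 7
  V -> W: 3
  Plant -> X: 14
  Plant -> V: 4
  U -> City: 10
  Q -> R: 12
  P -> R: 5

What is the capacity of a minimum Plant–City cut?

Augment Plant→U→City: bottleneck 10, flow now 10.
Augment Plant→V→City: bottleneck 4, flow now 14.
Augment Plant→X→City: bottleneck 12, flow now 26.
Augment Plant→P→Q→City: bottleneck 7, flow now 33.
Augment Plant→U→W→City: bottleneck 2, flow now 35.
Augment Plant→P→V→W→City: bottleneck 2, flow now 37.
No augmenting path remains; maximum flow = 37.
By max-flow min-cut, the minimum cut capacity equals the max flow.
In the residual graph, reachable from Plant: {Plant, X}.
Min-cut edges: Plant→P (9), Plant→U (12), Plant→V (4), X→City (12); capacity 9 + 12 + 4 + 12 = 37.

37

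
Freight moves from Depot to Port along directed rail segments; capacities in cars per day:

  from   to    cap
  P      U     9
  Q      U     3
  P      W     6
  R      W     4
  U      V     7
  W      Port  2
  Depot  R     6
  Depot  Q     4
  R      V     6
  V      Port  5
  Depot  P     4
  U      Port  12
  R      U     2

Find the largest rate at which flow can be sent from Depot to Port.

Augment Depot→P→U→Port: bottleneck 4, flow now 4.
Augment Depot→Q→U→Port: bottleneck 3, flow now 7.
Augment Depot→R→U→Port: bottleneck 2, flow now 9.
Augment Depot→R→V→Port: bottleneck 4, flow now 13.
No augmenting path remains; maximum flow = 13.
In the residual graph, reachable from Depot: {Depot, Q}.
Min-cut edges: Depot→P (4), Depot→R (6), Q→U (3); capacity 4 + 6 + 3 = 13.
This cut is saturated, so no flow can exceed 13.

13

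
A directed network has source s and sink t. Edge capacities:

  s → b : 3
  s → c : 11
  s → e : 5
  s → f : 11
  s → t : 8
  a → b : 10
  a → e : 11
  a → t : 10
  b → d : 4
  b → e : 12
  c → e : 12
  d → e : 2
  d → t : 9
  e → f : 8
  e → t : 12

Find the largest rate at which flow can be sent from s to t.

23

Augment s→t: bottleneck 8, flow now 8.
Augment s→e→t: bottleneck 5, flow now 13.
Augment s→b→d→t: bottleneck 3, flow now 16.
Augment s→c→e→t: bottleneck 7, flow now 23.
No augmenting path remains; maximum flow = 23.
In the residual graph, reachable from s: {s, c, e, f}.
Min-cut edges: s→b (3), s→t (8), e→t (12); capacity 3 + 8 + 12 = 23.
This cut is saturated, so no flow can exceed 23.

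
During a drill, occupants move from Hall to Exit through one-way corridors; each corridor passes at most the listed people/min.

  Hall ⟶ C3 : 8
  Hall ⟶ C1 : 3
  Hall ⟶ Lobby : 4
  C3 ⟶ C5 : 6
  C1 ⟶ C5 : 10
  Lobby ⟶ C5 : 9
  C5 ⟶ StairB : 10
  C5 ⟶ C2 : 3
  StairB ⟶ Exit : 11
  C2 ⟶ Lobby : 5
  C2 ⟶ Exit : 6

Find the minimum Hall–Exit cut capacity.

13

Augment Hall→C3→C5→StairB→Exit: bottleneck 6, flow now 6.
Augment Hall→C1→C5→StairB→Exit: bottleneck 3, flow now 9.
Augment Hall→Lobby→C5→StairB→Exit: bottleneck 1, flow now 10.
Augment Hall→Lobby→C5→C2→Exit: bottleneck 3, flow now 13.
No augmenting path remains; maximum flow = 13.
By max-flow min-cut, the minimum cut capacity equals the max flow.
In the residual graph, reachable from Hall: {Hall, C3}.
Min-cut edges: Hall→C1 (3), Hall→Lobby (4), C3→C5 (6); capacity 3 + 4 + 6 = 13.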